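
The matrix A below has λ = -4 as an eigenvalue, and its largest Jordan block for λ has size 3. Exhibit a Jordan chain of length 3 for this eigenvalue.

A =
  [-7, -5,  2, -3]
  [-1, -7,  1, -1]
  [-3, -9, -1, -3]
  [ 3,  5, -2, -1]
A Jordan chain for λ = -4 of length 3:
v_1 = (-1, 0, 0, 1)ᵀ
v_2 = (-3, -1, -3, 3)ᵀ
v_3 = (1, 0, 0, 0)ᵀ

Let N = A − (-4)·I. We want v_3 with N^3 v_3 = 0 but N^2 v_3 ≠ 0; then v_{j-1} := N · v_j for j = 3, …, 2.

Pick v_3 = (1, 0, 0, 0)ᵀ.
Then v_2 = N · v_3 = (-3, -1, -3, 3)ᵀ.
Then v_1 = N · v_2 = (-1, 0, 0, 1)ᵀ.

Sanity check: (A − (-4)·I) v_1 = (0, 0, 0, 0)ᵀ = 0. ✓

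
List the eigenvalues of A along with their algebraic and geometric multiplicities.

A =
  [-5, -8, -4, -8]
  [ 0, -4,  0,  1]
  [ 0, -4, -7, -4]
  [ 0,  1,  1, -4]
λ = -5: alg = 4, geom = 2

Step 1 — factor the characteristic polynomial to read off the algebraic multiplicities:
  χ_A(x) = (x + 5)^4

Step 2 — compute geometric multiplicities via the rank-nullity identity g(λ) = n − rank(A − λI):
  rank(A − (-5)·I) = 2, so dim ker(A − (-5)·I) = n − 2 = 2

Summary:
  λ = -5: algebraic multiplicity = 4, geometric multiplicity = 2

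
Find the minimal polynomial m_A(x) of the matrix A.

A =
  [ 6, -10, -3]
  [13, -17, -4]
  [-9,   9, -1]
x^3 + 12*x^2 + 48*x + 64

The characteristic polynomial is χ_A(x) = (x + 4)^3, so the eigenvalues are known. The minimal polynomial is
  m_A(x) = Π_λ (x − λ)^{k_λ}
where k_λ is the size of the *largest* Jordan block for λ (equivalently, the smallest k with (A − λI)^k v = 0 for every generalised eigenvector v of λ).

  λ = -4: largest Jordan block has size 3, contributing (x + 4)^3

So m_A(x) = (x + 4)^3 = x^3 + 12*x^2 + 48*x + 64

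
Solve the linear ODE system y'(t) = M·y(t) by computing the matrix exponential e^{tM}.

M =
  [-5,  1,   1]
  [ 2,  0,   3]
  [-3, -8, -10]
e^{tM} =
  [-t^2*exp(-5*t)/2 + exp(-5*t), -3*t^2*exp(-5*t)/2 + t*exp(-5*t), -t^2*exp(-5*t) + t*exp(-5*t)]
  [t^2*exp(-5*t)/2 + 2*t*exp(-5*t), 3*t^2*exp(-5*t)/2 + 5*t*exp(-5*t) + exp(-5*t), t^2*exp(-5*t) + 3*t*exp(-5*t)]
  [-t^2*exp(-5*t)/2 - 3*t*exp(-5*t), -3*t^2*exp(-5*t)/2 - 8*t*exp(-5*t), -t^2*exp(-5*t) - 5*t*exp(-5*t) + exp(-5*t)]

Strategy: write M = P · J · P⁻¹ where J is a Jordan canonical form, so e^{tM} = P · e^{tJ} · P⁻¹, and e^{tJ} can be computed block-by-block.

M has Jordan form
J =
  [-5,  1,  0]
  [ 0, -5,  1]
  [ 0,  0, -5]
(up to reordering of blocks).

Per-block formulas:
  For a 3×3 Jordan block J_3(-5): exp(t · J_3(-5)) = e^(-5t)·(I + t·N + (t^2/2)·N^2), where N is the 3×3 nilpotent shift.

After assembling e^{tJ} and conjugating by P, we get:

e^{tM} =
  [-t^2*exp(-5*t)/2 + exp(-5*t), -3*t^2*exp(-5*t)/2 + t*exp(-5*t), -t^2*exp(-5*t) + t*exp(-5*t)]
  [t^2*exp(-5*t)/2 + 2*t*exp(-5*t), 3*t^2*exp(-5*t)/2 + 5*t*exp(-5*t) + exp(-5*t), t^2*exp(-5*t) + 3*t*exp(-5*t)]
  [-t^2*exp(-5*t)/2 - 3*t*exp(-5*t), -3*t^2*exp(-5*t)/2 - 8*t*exp(-5*t), -t^2*exp(-5*t) - 5*t*exp(-5*t) + exp(-5*t)]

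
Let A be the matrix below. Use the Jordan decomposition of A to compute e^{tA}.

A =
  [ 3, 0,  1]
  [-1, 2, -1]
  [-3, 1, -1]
e^{tA} =
  [t*exp(t) + exp(2*t), -t*exp(t) + exp(2*t) - exp(t), t*exp(t)]
  [-t*exp(t), t*exp(t) + exp(t), -t*exp(t)]
  [-2*t*exp(t) - exp(2*t) + exp(t), 2*t*exp(t) - exp(2*t) + exp(t), -2*t*exp(t) + exp(t)]

Strategy: write A = P · J · P⁻¹ where J is a Jordan canonical form, so e^{tA} = P · e^{tJ} · P⁻¹, and e^{tJ} can be computed block-by-block.

A has Jordan form
J =
  [1, 1, 0]
  [0, 1, 0]
  [0, 0, 2]
(up to reordering of blocks).

Per-block formulas:
  For a 2×2 Jordan block J_2(1): exp(t · J_2(1)) = e^(1t)·(I + t·N), where N is the 2×2 nilpotent shift.
  For a 1×1 block at λ = 2: exp(t · [2]) = [e^(2t)].

After assembling e^{tJ} and conjugating by P, we get:

e^{tA} =
  [t*exp(t) + exp(2*t), -t*exp(t) + exp(2*t) - exp(t), t*exp(t)]
  [-t*exp(t), t*exp(t) + exp(t), -t*exp(t)]
  [-2*t*exp(t) - exp(2*t) + exp(t), 2*t*exp(t) - exp(2*t) + exp(t), -2*t*exp(t) + exp(t)]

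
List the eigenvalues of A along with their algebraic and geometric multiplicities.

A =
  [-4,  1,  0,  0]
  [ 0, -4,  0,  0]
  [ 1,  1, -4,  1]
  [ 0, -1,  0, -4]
λ = -4: alg = 4, geom = 2

Step 1 — factor the characteristic polynomial to read off the algebraic multiplicities:
  χ_A(x) = (x + 4)^4

Step 2 — compute geometric multiplicities via the rank-nullity identity g(λ) = n − rank(A − λI):
  rank(A − (-4)·I) = 2, so dim ker(A − (-4)·I) = n − 2 = 2

Summary:
  λ = -4: algebraic multiplicity = 4, geometric multiplicity = 2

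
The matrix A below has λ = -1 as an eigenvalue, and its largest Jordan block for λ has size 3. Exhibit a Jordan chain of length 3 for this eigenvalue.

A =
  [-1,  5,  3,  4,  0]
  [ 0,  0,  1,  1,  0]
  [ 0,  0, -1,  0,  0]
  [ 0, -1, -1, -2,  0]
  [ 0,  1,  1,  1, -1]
A Jordan chain for λ = -1 of length 3:
v_1 = (1, 0, 0, 0, 0)ᵀ
v_2 = (5, 1, 0, -1, 1)ᵀ
v_3 = (0, 1, 0, 0, 0)ᵀ

Let N = A − (-1)·I. We want v_3 with N^3 v_3 = 0 but N^2 v_3 ≠ 0; then v_{j-1} := N · v_j for j = 3, …, 2.

Pick v_3 = (0, 1, 0, 0, 0)ᵀ.
Then v_2 = N · v_3 = (5, 1, 0, -1, 1)ᵀ.
Then v_1 = N · v_2 = (1, 0, 0, 0, 0)ᵀ.

Sanity check: (A − (-1)·I) v_1 = (0, 0, 0, 0, 0)ᵀ = 0. ✓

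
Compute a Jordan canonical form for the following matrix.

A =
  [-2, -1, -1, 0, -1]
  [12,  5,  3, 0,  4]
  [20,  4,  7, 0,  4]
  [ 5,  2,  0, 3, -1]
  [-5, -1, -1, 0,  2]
J_3(3) ⊕ J_2(3)

The characteristic polynomial is
  det(x·I − A) = x^5 - 15*x^4 + 90*x^3 - 270*x^2 + 405*x - 243 = (x - 3)^5

Eigenvalues and multiplicities (the geometric multiplicity of λ is n − rank(A − λI), which equals the number of Jordan blocks for λ):
  λ = 3: algebraic multiplicity = 5, geometric multiplicity = 2

Determining the block sizes for each eigenvalue:
  λ = 3: with am = 5 and gm = 2, the partition is not yet determined (e.g. several partitions of 5 into 2 parts exist). Let N = A − (3)·I. Computing rank(N^1) = 3, rank(N^2) = 1, rank(N^3) = 0; the number of blocks of size ≥ j is rank(N^{j−1}) − rank(N^j), giving [2, 2, 1]. So we have 1 block(s) of size 3, 1 block(s) of size 2 → block sizes [3, 2]

Assembling the blocks gives a Jordan form
J =
  [3, 1, 0, 0, 0]
  [0, 3, 1, 0, 0]
  [0, 0, 3, 0, 0]
  [0, 0, 0, 3, 1]
  [0, 0, 0, 0, 3]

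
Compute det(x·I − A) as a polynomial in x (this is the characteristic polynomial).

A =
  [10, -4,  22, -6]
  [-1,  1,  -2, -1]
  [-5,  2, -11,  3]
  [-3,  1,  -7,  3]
x^4 - 3*x^3 + 3*x^2 - x

Expanding det(x·I − A) (e.g. by cofactor expansion or by noting that A is similar to its Jordan form J, which has the same characteristic polynomial as A) gives
  χ_A(x) = x^4 - 3*x^3 + 3*x^2 - x
which factors as x*(x - 1)^3. The eigenvalues (with algebraic multiplicities) are λ = 0 with multiplicity 1, λ = 1 with multiplicity 3.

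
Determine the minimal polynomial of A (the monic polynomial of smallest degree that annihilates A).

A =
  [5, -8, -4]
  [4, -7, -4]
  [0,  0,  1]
x^2 + 2*x - 3

The characteristic polynomial is χ_A(x) = (x - 1)^2*(x + 3), so the eigenvalues are known. The minimal polynomial is
  m_A(x) = Π_λ (x − λ)^{k_λ}
where k_λ is the size of the *largest* Jordan block for λ (equivalently, the smallest k with (A − λI)^k v = 0 for every generalised eigenvector v of λ).

  λ = -3: largest Jordan block has size 1, contributing (x + 3)
  λ = 1: largest Jordan block has size 1, contributing (x − 1)

So m_A(x) = (x - 1)*(x + 3) = x^2 + 2*x - 3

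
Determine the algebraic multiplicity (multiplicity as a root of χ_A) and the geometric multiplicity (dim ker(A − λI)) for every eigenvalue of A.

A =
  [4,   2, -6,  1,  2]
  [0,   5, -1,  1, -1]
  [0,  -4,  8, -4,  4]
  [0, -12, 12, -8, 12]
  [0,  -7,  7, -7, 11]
λ = 4: alg = 5, geom = 3

Step 1 — factor the characteristic polynomial to read off the algebraic multiplicities:
  χ_A(x) = (x - 4)^5

Step 2 — compute geometric multiplicities via the rank-nullity identity g(λ) = n − rank(A − λI):
  rank(A − (4)·I) = 2, so dim ker(A − (4)·I) = n − 2 = 3

Summary:
  λ = 4: algebraic multiplicity = 5, geometric multiplicity = 3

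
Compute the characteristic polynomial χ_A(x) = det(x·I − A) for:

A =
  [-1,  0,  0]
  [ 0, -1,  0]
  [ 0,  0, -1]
x^3 + 3*x^2 + 3*x + 1

Expanding det(x·I − A) (e.g. by cofactor expansion or by noting that A is similar to its Jordan form J, which has the same characteristic polynomial as A) gives
  χ_A(x) = x^3 + 3*x^2 + 3*x + 1
which factors as (x + 1)^3. The eigenvalues (with algebraic multiplicities) are λ = -1 with multiplicity 3.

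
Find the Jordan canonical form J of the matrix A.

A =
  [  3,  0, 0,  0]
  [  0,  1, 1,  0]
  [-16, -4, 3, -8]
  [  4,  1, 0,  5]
J_3(3) ⊕ J_1(3)

The characteristic polynomial is
  det(x·I − A) = x^4 - 12*x^3 + 54*x^2 - 108*x + 81 = (x - 3)^4

Eigenvalues and multiplicities (the geometric multiplicity of λ is n − rank(A − λI), which equals the number of Jordan blocks for λ):
  λ = 3: algebraic multiplicity = 4, geometric multiplicity = 2

Determining the block sizes for each eigenvalue:
  λ = 3: with am = 4 and gm = 2, the partition is not yet determined (e.g. several partitions of 4 into 2 parts exist). Let N = A − (3)·I. Computing rank(N^1) = 2, rank(N^2) = 1, rank(N^3) = 0; the number of blocks of size ≥ j is rank(N^{j−1}) − rank(N^j), giving [2, 1, 1]. So we have 1 block(s) of size 3, 1 block(s) of size 1 → block sizes [3, 1]

Assembling the blocks gives a Jordan form
J =
  [3, 1, 0, 0]
  [0, 3, 1, 0]
  [0, 0, 3, 0]
  [0, 0, 0, 3]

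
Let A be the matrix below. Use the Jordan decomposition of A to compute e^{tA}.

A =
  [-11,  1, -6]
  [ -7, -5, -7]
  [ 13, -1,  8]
e^{tA} =
  [t*exp(-5*t) - exp(2*t) + 2*exp(-5*t), t*exp(-5*t), t*exp(-5*t) - exp(2*t) + exp(-5*t)]
  [-exp(2*t) + exp(-5*t), exp(-5*t), -exp(2*t) + exp(-5*t)]
  [-t*exp(-5*t) + 2*exp(2*t) - 2*exp(-5*t), -t*exp(-5*t), -t*exp(-5*t) + 2*exp(2*t) - exp(-5*t)]

Strategy: write A = P · J · P⁻¹ where J is a Jordan canonical form, so e^{tA} = P · e^{tJ} · P⁻¹, and e^{tJ} can be computed block-by-block.

A has Jordan form
J =
  [-5,  1, 0]
  [ 0, -5, 0]
  [ 0,  0, 2]
(up to reordering of blocks).

Per-block formulas:
  For a 2×2 Jordan block J_2(-5): exp(t · J_2(-5)) = e^(-5t)·(I + t·N), where N is the 2×2 nilpotent shift.
  For a 1×1 block at λ = 2: exp(t · [2]) = [e^(2t)].

After assembling e^{tJ} and conjugating by P, we get:

e^{tA} =
  [t*exp(-5*t) - exp(2*t) + 2*exp(-5*t), t*exp(-5*t), t*exp(-5*t) - exp(2*t) + exp(-5*t)]
  [-exp(2*t) + exp(-5*t), exp(-5*t), -exp(2*t) + exp(-5*t)]
  [-t*exp(-5*t) + 2*exp(2*t) - 2*exp(-5*t), -t*exp(-5*t), -t*exp(-5*t) + 2*exp(2*t) - exp(-5*t)]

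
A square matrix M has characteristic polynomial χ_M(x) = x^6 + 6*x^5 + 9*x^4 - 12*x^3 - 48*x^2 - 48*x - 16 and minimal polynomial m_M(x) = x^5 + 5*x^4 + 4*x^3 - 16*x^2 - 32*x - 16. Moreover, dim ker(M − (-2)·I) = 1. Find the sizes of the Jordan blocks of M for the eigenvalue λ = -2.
Block sizes for λ = -2: [3]

Step 1 — from the characteristic polynomial, algebraic multiplicity of λ = -2 is 3. From dim ker(M − (-2)·I) = 1, there are exactly 1 Jordan blocks for λ = -2.
Step 2 — from the minimal polynomial, the factor (x + 2)^3 tells us the largest block for λ = -2 has size 3.
Step 3 — with total size 3, 1 blocks, and largest block 3, the block sizes (in nonincreasing order) are [3].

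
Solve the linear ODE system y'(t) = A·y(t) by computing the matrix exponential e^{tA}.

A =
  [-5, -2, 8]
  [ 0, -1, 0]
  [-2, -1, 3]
e^{tA} =
  [-4*t*exp(-t) + exp(-t), -2*t*exp(-t), 8*t*exp(-t)]
  [0, exp(-t), 0]
  [-2*t*exp(-t), -t*exp(-t), 4*t*exp(-t) + exp(-t)]

Strategy: write A = P · J · P⁻¹ where J is a Jordan canonical form, so e^{tA} = P · e^{tJ} · P⁻¹, and e^{tJ} can be computed block-by-block.

A has Jordan form
J =
  [-1,  1,  0]
  [ 0, -1,  0]
  [ 0,  0, -1]
(up to reordering of blocks).

Per-block formulas:
  For a 2×2 Jordan block J_2(-1): exp(t · J_2(-1)) = e^(-1t)·(I + t·N), where N is the 2×2 nilpotent shift.
  For a 1×1 block at λ = -1: exp(t · [-1]) = [e^(-1t)].

After assembling e^{tJ} and conjugating by P, we get:

e^{tA} =
  [-4*t*exp(-t) + exp(-t), -2*t*exp(-t), 8*t*exp(-t)]
  [0, exp(-t), 0]
  [-2*t*exp(-t), -t*exp(-t), 4*t*exp(-t) + exp(-t)]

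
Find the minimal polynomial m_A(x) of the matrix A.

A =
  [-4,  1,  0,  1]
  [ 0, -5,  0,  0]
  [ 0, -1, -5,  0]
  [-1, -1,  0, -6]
x^2 + 10*x + 25

The characteristic polynomial is χ_A(x) = (x + 5)^4, so the eigenvalues are known. The minimal polynomial is
  m_A(x) = Π_λ (x − λ)^{k_λ}
where k_λ is the size of the *largest* Jordan block for λ (equivalently, the smallest k with (A − λI)^k v = 0 for every generalised eigenvector v of λ).

  λ = -5: largest Jordan block has size 2, contributing (x + 5)^2

So m_A(x) = (x + 5)^2 = x^2 + 10*x + 25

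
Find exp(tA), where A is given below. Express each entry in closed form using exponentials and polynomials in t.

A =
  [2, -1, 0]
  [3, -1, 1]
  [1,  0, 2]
e^{tA} =
  [-t^2*exp(t) + t*exp(t) + exp(t), t^2*exp(t)/2 - t*exp(t), -t^2*exp(t)/2]
  [-t^2*exp(t) + 3*t*exp(t), t^2*exp(t)/2 - 2*t*exp(t) + exp(t), -t^2*exp(t)/2 + t*exp(t)]
  [t^2*exp(t) + t*exp(t), -t^2*exp(t)/2, t^2*exp(t)/2 + t*exp(t) + exp(t)]

Strategy: write A = P · J · P⁻¹ where J is a Jordan canonical form, so e^{tA} = P · e^{tJ} · P⁻¹, and e^{tJ} can be computed block-by-block.

A has Jordan form
J =
  [1, 1, 0]
  [0, 1, 1]
  [0, 0, 1]
(up to reordering of blocks).

Per-block formulas:
  For a 3×3 Jordan block J_3(1): exp(t · J_3(1)) = e^(1t)·(I + t·N + (t^2/2)·N^2), where N is the 3×3 nilpotent shift.

After assembling e^{tJ} and conjugating by P, we get:

e^{tA} =
  [-t^2*exp(t) + t*exp(t) + exp(t), t^2*exp(t)/2 - t*exp(t), -t^2*exp(t)/2]
  [-t^2*exp(t) + 3*t*exp(t), t^2*exp(t)/2 - 2*t*exp(t) + exp(t), -t^2*exp(t)/2 + t*exp(t)]
  [t^2*exp(t) + t*exp(t), -t^2*exp(t)/2, t^2*exp(t)/2 + t*exp(t) + exp(t)]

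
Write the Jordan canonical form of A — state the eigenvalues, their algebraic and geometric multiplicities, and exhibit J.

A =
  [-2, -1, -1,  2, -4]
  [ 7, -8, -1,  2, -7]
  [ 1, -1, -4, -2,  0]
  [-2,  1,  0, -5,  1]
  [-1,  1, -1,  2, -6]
J_3(-5) ⊕ J_2(-5)

The characteristic polynomial is
  det(x·I − A) = x^5 + 25*x^4 + 250*x^3 + 1250*x^2 + 3125*x + 3125 = (x + 5)^5

Eigenvalues and multiplicities (the geometric multiplicity of λ is n − rank(A − λI), which equals the number of Jordan blocks for λ):
  λ = -5: algebraic multiplicity = 5, geometric multiplicity = 2

Determining the block sizes for each eigenvalue:
  λ = -5: with am = 5 and gm = 2, the partition is not yet determined (e.g. several partitions of 5 into 2 parts exist). Let N = A − (-5)·I. Computing rank(N^1) = 3, rank(N^2) = 1, rank(N^3) = 0; the number of blocks of size ≥ j is rank(N^{j−1}) − rank(N^j), giving [2, 2, 1]. So we have 1 block(s) of size 3, 1 block(s) of size 2 → block sizes [3, 2]

Assembling the blocks gives a Jordan form
J =
  [-5,  1,  0,  0,  0]
  [ 0, -5,  1,  0,  0]
  [ 0,  0, -5,  0,  0]
  [ 0,  0,  0, -5,  1]
  [ 0,  0,  0,  0, -5]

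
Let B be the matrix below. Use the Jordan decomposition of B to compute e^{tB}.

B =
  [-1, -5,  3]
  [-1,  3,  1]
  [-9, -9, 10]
e^{tB} =
  [3*t^2*exp(4*t)/2 - 5*t*exp(4*t) + exp(4*t), 3*t^2*exp(4*t)/2 - 5*t*exp(4*t), -t^2*exp(4*t) + 3*t*exp(4*t)]
  [-3*t^2*exp(4*t)/2 - t*exp(4*t), -3*t^2*exp(4*t)/2 - t*exp(4*t) + exp(4*t), t^2*exp(4*t) + t*exp(4*t)]
  [-9*t*exp(4*t), -9*t*exp(4*t), 6*t*exp(4*t) + exp(4*t)]

Strategy: write B = P · J · P⁻¹ where J is a Jordan canonical form, so e^{tB} = P · e^{tJ} · P⁻¹, and e^{tJ} can be computed block-by-block.

B has Jordan form
J =
  [4, 1, 0]
  [0, 4, 1]
  [0, 0, 4]
(up to reordering of blocks).

Per-block formulas:
  For a 3×3 Jordan block J_3(4): exp(t · J_3(4)) = e^(4t)·(I + t·N + (t^2/2)·N^2), where N is the 3×3 nilpotent shift.

After assembling e^{tJ} and conjugating by P, we get:

e^{tB} =
  [3*t^2*exp(4*t)/2 - 5*t*exp(4*t) + exp(4*t), 3*t^2*exp(4*t)/2 - 5*t*exp(4*t), -t^2*exp(4*t) + 3*t*exp(4*t)]
  [-3*t^2*exp(4*t)/2 - t*exp(4*t), -3*t^2*exp(4*t)/2 - t*exp(4*t) + exp(4*t), t^2*exp(4*t) + t*exp(4*t)]
  [-9*t*exp(4*t), -9*t*exp(4*t), 6*t*exp(4*t) + exp(4*t)]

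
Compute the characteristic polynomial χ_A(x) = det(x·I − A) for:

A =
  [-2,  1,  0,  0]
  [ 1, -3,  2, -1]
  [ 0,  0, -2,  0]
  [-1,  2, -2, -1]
x^4 + 8*x^3 + 24*x^2 + 32*x + 16

Expanding det(x·I − A) (e.g. by cofactor expansion or by noting that A is similar to its Jordan form J, which has the same characteristic polynomial as A) gives
  χ_A(x) = x^4 + 8*x^3 + 24*x^2 + 32*x + 16
which factors as (x + 2)^4. The eigenvalues (with algebraic multiplicities) are λ = -2 with multiplicity 4.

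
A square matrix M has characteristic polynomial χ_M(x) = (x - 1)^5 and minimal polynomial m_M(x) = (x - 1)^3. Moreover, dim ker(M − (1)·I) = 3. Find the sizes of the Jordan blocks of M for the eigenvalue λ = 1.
Block sizes for λ = 1: [3, 1, 1]

Step 1 — from the characteristic polynomial, algebraic multiplicity of λ = 1 is 5. From dim ker(M − (1)·I) = 3, there are exactly 3 Jordan blocks for λ = 1.
Step 2 — from the minimal polynomial, the factor (x − 1)^3 tells us the largest block for λ = 1 has size 3.
Step 3 — with total size 5, 3 blocks, and largest block 3, the block sizes (in nonincreasing order) are [3, 1, 1].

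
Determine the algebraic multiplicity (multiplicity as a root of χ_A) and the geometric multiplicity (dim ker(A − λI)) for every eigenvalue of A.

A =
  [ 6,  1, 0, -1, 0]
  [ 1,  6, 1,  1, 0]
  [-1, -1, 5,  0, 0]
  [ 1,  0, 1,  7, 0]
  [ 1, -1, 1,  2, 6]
λ = 6: alg = 5, geom = 3

Step 1 — factor the characteristic polynomial to read off the algebraic multiplicities:
  χ_A(x) = (x - 6)^5

Step 2 — compute geometric multiplicities via the rank-nullity identity g(λ) = n − rank(A − λI):
  rank(A − (6)·I) = 2, so dim ker(A − (6)·I) = n − 2 = 3

Summary:
  λ = 6: algebraic multiplicity = 5, geometric multiplicity = 3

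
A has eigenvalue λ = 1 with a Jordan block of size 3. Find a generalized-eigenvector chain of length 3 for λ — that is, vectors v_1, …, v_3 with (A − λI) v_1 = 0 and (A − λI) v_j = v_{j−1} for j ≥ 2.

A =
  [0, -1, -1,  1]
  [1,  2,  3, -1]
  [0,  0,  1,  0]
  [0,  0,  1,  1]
A Jordan chain for λ = 1 of length 3:
v_1 = (-1, 1, 0, 0)ᵀ
v_2 = (-1, 3, 0, 1)ᵀ
v_3 = (0, 0, 1, 0)ᵀ

Let N = A − (1)·I. We want v_3 with N^3 v_3 = 0 but N^2 v_3 ≠ 0; then v_{j-1} := N · v_j for j = 3, …, 2.

Pick v_3 = (0, 0, 1, 0)ᵀ.
Then v_2 = N · v_3 = (-1, 3, 0, 1)ᵀ.
Then v_1 = N · v_2 = (-1, 1, 0, 0)ᵀ.

Sanity check: (A − (1)·I) v_1 = (0, 0, 0, 0)ᵀ = 0. ✓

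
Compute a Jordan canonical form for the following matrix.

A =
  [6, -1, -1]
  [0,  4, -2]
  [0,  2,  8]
J_2(6) ⊕ J_1(6)

The characteristic polynomial is
  det(x·I − A) = x^3 - 18*x^2 + 108*x - 216 = (x - 6)^3

Eigenvalues and multiplicities (the geometric multiplicity of λ is n − rank(A − λI), which equals the number of Jordan blocks for λ):
  λ = 6: algebraic multiplicity = 3, geometric multiplicity = 2

Determining the block sizes for each eigenvalue:
  λ = 6: 2 blocks summing to 3 forces exactly one block of size 2 and the rest size 1 → block sizes [2, 1]

Assembling the blocks gives a Jordan form
J =
  [6, 1, 0]
  [0, 6, 0]
  [0, 0, 6]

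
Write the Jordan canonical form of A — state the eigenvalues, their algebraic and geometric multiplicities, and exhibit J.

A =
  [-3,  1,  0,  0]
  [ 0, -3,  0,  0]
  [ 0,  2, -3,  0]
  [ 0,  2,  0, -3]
J_2(-3) ⊕ J_1(-3) ⊕ J_1(-3)

The characteristic polynomial is
  det(x·I − A) = x^4 + 12*x^3 + 54*x^2 + 108*x + 81 = (x + 3)^4

Eigenvalues and multiplicities (the geometric multiplicity of λ is n − rank(A − λI), which equals the number of Jordan blocks for λ):
  λ = -3: algebraic multiplicity = 4, geometric multiplicity = 3

Determining the block sizes for each eigenvalue:
  λ = -3: 3 blocks summing to 4 forces exactly one block of size 2 and the rest size 1 → block sizes [2, 1, 1]

Assembling the blocks gives a Jordan form
J =
  [-3,  1,  0,  0]
  [ 0, -3,  0,  0]
  [ 0,  0, -3,  0]
  [ 0,  0,  0, -3]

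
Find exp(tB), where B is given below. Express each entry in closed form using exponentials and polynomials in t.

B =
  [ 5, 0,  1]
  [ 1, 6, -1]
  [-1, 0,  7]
e^{tB} =
  [-t*exp(6*t) + exp(6*t), 0, t*exp(6*t)]
  [t*exp(6*t), exp(6*t), -t*exp(6*t)]
  [-t*exp(6*t), 0, t*exp(6*t) + exp(6*t)]

Strategy: write B = P · J · P⁻¹ where J is a Jordan canonical form, so e^{tB} = P · e^{tJ} · P⁻¹, and e^{tJ} can be computed block-by-block.

B has Jordan form
J =
  [6, 1, 0]
  [0, 6, 0]
  [0, 0, 6]
(up to reordering of blocks).

Per-block formulas:
  For a 2×2 Jordan block J_2(6): exp(t · J_2(6)) = e^(6t)·(I + t·N), where N is the 2×2 nilpotent shift.
  For a 1×1 block at λ = 6: exp(t · [6]) = [e^(6t)].

After assembling e^{tJ} and conjugating by P, we get:

e^{tB} =
  [-t*exp(6*t) + exp(6*t), 0, t*exp(6*t)]
  [t*exp(6*t), exp(6*t), -t*exp(6*t)]
  [-t*exp(6*t), 0, t*exp(6*t) + exp(6*t)]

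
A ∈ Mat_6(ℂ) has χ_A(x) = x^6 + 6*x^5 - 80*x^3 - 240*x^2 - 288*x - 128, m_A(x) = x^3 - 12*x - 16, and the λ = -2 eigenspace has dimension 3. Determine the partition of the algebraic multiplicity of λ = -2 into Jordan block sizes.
Block sizes for λ = -2: [2, 2, 1]

Step 1 — from the characteristic polynomial, algebraic multiplicity of λ = -2 is 5. From dim ker(A − (-2)·I) = 3, there are exactly 3 Jordan blocks for λ = -2.
Step 2 — from the minimal polynomial, the factor (x + 2)^2 tells us the largest block for λ = -2 has size 2.
Step 3 — with total size 5, 3 blocks, and largest block 2, the block sizes (in nonincreasing order) are [2, 2, 1].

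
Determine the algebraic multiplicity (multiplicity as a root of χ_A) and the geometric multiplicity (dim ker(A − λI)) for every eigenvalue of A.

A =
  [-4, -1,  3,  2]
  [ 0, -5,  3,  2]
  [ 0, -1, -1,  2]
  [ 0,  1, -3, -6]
λ = -4: alg = 4, geom = 3

Step 1 — factor the characteristic polynomial to read off the algebraic multiplicities:
  χ_A(x) = (x + 4)^4

Step 2 — compute geometric multiplicities via the rank-nullity identity g(λ) = n − rank(A − λI):
  rank(A − (-4)·I) = 1, so dim ker(A − (-4)·I) = n − 1 = 3

Summary:
  λ = -4: algebraic multiplicity = 4, geometric multiplicity = 3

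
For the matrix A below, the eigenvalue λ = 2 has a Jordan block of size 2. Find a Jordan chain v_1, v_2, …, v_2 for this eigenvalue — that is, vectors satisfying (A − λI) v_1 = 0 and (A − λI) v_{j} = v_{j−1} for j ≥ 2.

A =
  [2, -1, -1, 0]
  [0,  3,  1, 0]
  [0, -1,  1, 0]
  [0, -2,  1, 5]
A Jordan chain for λ = 2 of length 2:
v_1 = (-1, 1, -1, 1)ᵀ
v_2 = (0, 0, 1, 0)ᵀ

Let N = A − (2)·I. We want v_2 with N^2 v_2 = 0 but N^1 v_2 ≠ 0; then v_{j-1} := N · v_j for j = 2, …, 2.

Pick v_2 = (0, 0, 1, 0)ᵀ.
Then v_1 = N · v_2 = (-1, 1, -1, 1)ᵀ.

Sanity check: (A − (2)·I) v_1 = (0, 0, 0, 0)ᵀ = 0. ✓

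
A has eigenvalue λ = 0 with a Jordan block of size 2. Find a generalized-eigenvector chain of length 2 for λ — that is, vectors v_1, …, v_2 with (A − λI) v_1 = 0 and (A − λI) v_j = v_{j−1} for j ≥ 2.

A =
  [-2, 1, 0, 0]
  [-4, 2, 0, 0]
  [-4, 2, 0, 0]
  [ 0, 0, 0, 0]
A Jordan chain for λ = 0 of length 2:
v_1 = (-2, -4, -4, 0)ᵀ
v_2 = (1, 0, 0, 0)ᵀ

Let N = A − (0)·I. We want v_2 with N^2 v_2 = 0 but N^1 v_2 ≠ 0; then v_{j-1} := N · v_j for j = 2, …, 2.

Pick v_2 = (1, 0, 0, 0)ᵀ.
Then v_1 = N · v_2 = (-2, -4, -4, 0)ᵀ.

Sanity check: (A − (0)·I) v_1 = (0, 0, 0, 0)ᵀ = 0. ✓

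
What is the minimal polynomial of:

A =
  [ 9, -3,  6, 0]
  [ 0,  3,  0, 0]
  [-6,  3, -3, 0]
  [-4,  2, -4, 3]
x^2 - 6*x + 9

The characteristic polynomial is χ_A(x) = (x - 3)^4, so the eigenvalues are known. The minimal polynomial is
  m_A(x) = Π_λ (x − λ)^{k_λ}
where k_λ is the size of the *largest* Jordan block for λ (equivalently, the smallest k with (A − λI)^k v = 0 for every generalised eigenvector v of λ).

  λ = 3: largest Jordan block has size 2, contributing (x − 3)^2

So m_A(x) = (x - 3)^2 = x^2 - 6*x + 9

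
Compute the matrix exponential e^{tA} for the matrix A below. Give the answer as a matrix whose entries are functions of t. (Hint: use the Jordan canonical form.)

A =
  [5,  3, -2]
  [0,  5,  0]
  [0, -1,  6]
e^{tA} =
  [exp(5*t), t*exp(5*t) + 2*exp(6*t) - 2*exp(5*t), -2*exp(6*t) + 2*exp(5*t)]
  [0, exp(5*t), 0]
  [0, -exp(6*t) + exp(5*t), exp(6*t)]

Strategy: write A = P · J · P⁻¹ where J is a Jordan canonical form, so e^{tA} = P · e^{tJ} · P⁻¹, and e^{tJ} can be computed block-by-block.

A has Jordan form
J =
  [5, 1, 0]
  [0, 5, 0]
  [0, 0, 6]
(up to reordering of blocks).

Per-block formulas:
  For a 2×2 Jordan block J_2(5): exp(t · J_2(5)) = e^(5t)·(I + t·N), where N is the 2×2 nilpotent shift.
  For a 1×1 block at λ = 6: exp(t · [6]) = [e^(6t)].

After assembling e^{tJ} and conjugating by P, we get:

e^{tA} =
  [exp(5*t), t*exp(5*t) + 2*exp(6*t) - 2*exp(5*t), -2*exp(6*t) + 2*exp(5*t)]
  [0, exp(5*t), 0]
  [0, -exp(6*t) + exp(5*t), exp(6*t)]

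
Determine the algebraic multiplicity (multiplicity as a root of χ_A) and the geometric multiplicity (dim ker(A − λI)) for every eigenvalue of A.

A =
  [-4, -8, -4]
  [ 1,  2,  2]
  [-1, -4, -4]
λ = -2: alg = 3, geom = 2

Step 1 — factor the characteristic polynomial to read off the algebraic multiplicities:
  χ_A(x) = (x + 2)^3

Step 2 — compute geometric multiplicities via the rank-nullity identity g(λ) = n − rank(A − λI):
  rank(A − (-2)·I) = 1, so dim ker(A − (-2)·I) = n − 1 = 2

Summary:
  λ = -2: algebraic multiplicity = 3, geometric multiplicity = 2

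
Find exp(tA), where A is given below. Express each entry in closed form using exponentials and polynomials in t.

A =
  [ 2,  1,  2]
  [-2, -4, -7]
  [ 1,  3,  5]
e^{tA} =
  [t^2*exp(t)/2 + t*exp(t) + exp(t), t^2*exp(t) + t*exp(t), 3*t^2*exp(t)/2 + 2*t*exp(t)]
  [t^2*exp(t)/2 - 2*t*exp(t), t^2*exp(t) - 5*t*exp(t) + exp(t), 3*t^2*exp(t)/2 - 7*t*exp(t)]
  [-t^2*exp(t)/2 + t*exp(t), -t^2*exp(t) + 3*t*exp(t), -3*t^2*exp(t)/2 + 4*t*exp(t) + exp(t)]

Strategy: write A = P · J · P⁻¹ where J is a Jordan canonical form, so e^{tA} = P · e^{tJ} · P⁻¹, and e^{tJ} can be computed block-by-block.

A has Jordan form
J =
  [1, 1, 0]
  [0, 1, 1]
  [0, 0, 1]
(up to reordering of blocks).

Per-block formulas:
  For a 3×3 Jordan block J_3(1): exp(t · J_3(1)) = e^(1t)·(I + t·N + (t^2/2)·N^2), where N is the 3×3 nilpotent shift.

After assembling e^{tJ} and conjugating by P, we get:

e^{tA} =
  [t^2*exp(t)/2 + t*exp(t) + exp(t), t^2*exp(t) + t*exp(t), 3*t^2*exp(t)/2 + 2*t*exp(t)]
  [t^2*exp(t)/2 - 2*t*exp(t), t^2*exp(t) - 5*t*exp(t) + exp(t), 3*t^2*exp(t)/2 - 7*t*exp(t)]
  [-t^2*exp(t)/2 + t*exp(t), -t^2*exp(t) + 3*t*exp(t), -3*t^2*exp(t)/2 + 4*t*exp(t) + exp(t)]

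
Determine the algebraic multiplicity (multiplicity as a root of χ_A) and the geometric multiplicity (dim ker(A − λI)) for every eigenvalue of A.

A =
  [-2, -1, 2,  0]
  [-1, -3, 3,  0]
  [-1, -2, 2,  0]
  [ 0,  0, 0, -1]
λ = -1: alg = 4, geom = 2

Step 1 — factor the characteristic polynomial to read off the algebraic multiplicities:
  χ_A(x) = (x + 1)^4

Step 2 — compute geometric multiplicities via the rank-nullity identity g(λ) = n − rank(A − λI):
  rank(A − (-1)·I) = 2, so dim ker(A − (-1)·I) = n − 2 = 2

Summary:
  λ = -1: algebraic multiplicity = 4, geometric multiplicity = 2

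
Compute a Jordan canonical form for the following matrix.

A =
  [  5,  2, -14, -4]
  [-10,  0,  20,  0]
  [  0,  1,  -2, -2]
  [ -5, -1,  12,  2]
J_2(0) ⊕ J_1(0) ⊕ J_1(5)

The characteristic polynomial is
  det(x·I − A) = x^4 - 5*x^3 = x^3*(x - 5)

Eigenvalues and multiplicities (the geometric multiplicity of λ is n − rank(A − λI), which equals the number of Jordan blocks for λ):
  λ = 0: algebraic multiplicity = 3, geometric multiplicity = 2
  λ = 5: algebraic multiplicity = 1, geometric multiplicity = 1

Determining the block sizes for each eigenvalue:
  λ = 0: 2 blocks summing to 3 forces exactly one block of size 2 and the rest size 1 → block sizes [2, 1]
  λ = 5: one block (gm = 1), so the single block has size am = 1 → block sizes [1]

Assembling the blocks gives a Jordan form
J =
  [0, 1, 0, 0]
  [0, 0, 0, 0]
  [0, 0, 0, 0]
  [0, 0, 0, 5]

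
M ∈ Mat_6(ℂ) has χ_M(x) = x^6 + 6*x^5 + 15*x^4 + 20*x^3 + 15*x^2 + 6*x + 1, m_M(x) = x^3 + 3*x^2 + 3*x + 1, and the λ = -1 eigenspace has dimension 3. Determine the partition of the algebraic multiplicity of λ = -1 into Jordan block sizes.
Block sizes for λ = -1: [3, 2, 1]

Step 1 — from the characteristic polynomial, algebraic multiplicity of λ = -1 is 6. From dim ker(M − (-1)·I) = 3, there are exactly 3 Jordan blocks for λ = -1.
Step 2 — from the minimal polynomial, the factor (x + 1)^3 tells us the largest block for λ = -1 has size 3.
Step 3 — with total size 6, 3 blocks, and largest block 3, the block sizes (in nonincreasing order) are [3, 2, 1].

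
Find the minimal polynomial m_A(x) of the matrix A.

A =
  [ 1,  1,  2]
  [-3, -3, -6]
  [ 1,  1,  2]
x^2

The characteristic polynomial is χ_A(x) = x^3, so the eigenvalues are known. The minimal polynomial is
  m_A(x) = Π_λ (x − λ)^{k_λ}
where k_λ is the size of the *largest* Jordan block for λ (equivalently, the smallest k with (A − λI)^k v = 0 for every generalised eigenvector v of λ).

  λ = 0: largest Jordan block has size 2, contributing (x − 0)^2

So m_A(x) = x^2 = x^2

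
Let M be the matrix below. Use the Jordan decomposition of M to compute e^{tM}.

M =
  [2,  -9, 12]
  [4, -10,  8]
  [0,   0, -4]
e^{tM} =
  [6*t*exp(-4*t) + exp(-4*t), -9*t*exp(-4*t), 12*t*exp(-4*t)]
  [4*t*exp(-4*t), -6*t*exp(-4*t) + exp(-4*t), 8*t*exp(-4*t)]
  [0, 0, exp(-4*t)]

Strategy: write M = P · J · P⁻¹ where J is a Jordan canonical form, so e^{tM} = P · e^{tJ} · P⁻¹, and e^{tJ} can be computed block-by-block.

M has Jordan form
J =
  [-4,  1,  0]
  [ 0, -4,  0]
  [ 0,  0, -4]
(up to reordering of blocks).

Per-block formulas:
  For a 2×2 Jordan block J_2(-4): exp(t · J_2(-4)) = e^(-4t)·(I + t·N), where N is the 2×2 nilpotent shift.
  For a 1×1 block at λ = -4: exp(t · [-4]) = [e^(-4t)].

After assembling e^{tJ} and conjugating by P, we get:

e^{tM} =
  [6*t*exp(-4*t) + exp(-4*t), -9*t*exp(-4*t), 12*t*exp(-4*t)]
  [4*t*exp(-4*t), -6*t*exp(-4*t) + exp(-4*t), 8*t*exp(-4*t)]
  [0, 0, exp(-4*t)]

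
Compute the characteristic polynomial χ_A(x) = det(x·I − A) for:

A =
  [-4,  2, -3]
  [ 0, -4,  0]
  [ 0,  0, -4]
x^3 + 12*x^2 + 48*x + 64

Expanding det(x·I − A) (e.g. by cofactor expansion or by noting that A is similar to its Jordan form J, which has the same characteristic polynomial as A) gives
  χ_A(x) = x^3 + 12*x^2 + 48*x + 64
which factors as (x + 4)^3. The eigenvalues (with algebraic multiplicities) are λ = -4 with multiplicity 3.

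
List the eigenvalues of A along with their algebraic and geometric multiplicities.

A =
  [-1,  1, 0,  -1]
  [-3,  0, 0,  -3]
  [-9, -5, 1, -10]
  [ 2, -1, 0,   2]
λ = 0: alg = 2, geom = 1; λ = 1: alg = 2, geom = 1

Step 1 — factor the characteristic polynomial to read off the algebraic multiplicities:
  χ_A(x) = x^2*(x - 1)^2

Step 2 — compute geometric multiplicities via the rank-nullity identity g(λ) = n − rank(A − λI):
  rank(A − (0)·I) = 3, so dim ker(A − (0)·I) = n − 3 = 1
  rank(A − (1)·I) = 3, so dim ker(A − (1)·I) = n − 3 = 1

Summary:
  λ = 0: algebraic multiplicity = 2, geometric multiplicity = 1
  λ = 1: algebraic multiplicity = 2, geometric multiplicity = 1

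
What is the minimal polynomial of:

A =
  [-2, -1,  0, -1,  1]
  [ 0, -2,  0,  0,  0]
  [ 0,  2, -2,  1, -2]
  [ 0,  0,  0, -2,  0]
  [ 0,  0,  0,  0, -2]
x^2 + 4*x + 4

The characteristic polynomial is χ_A(x) = (x + 2)^5, so the eigenvalues are known. The minimal polynomial is
  m_A(x) = Π_λ (x − λ)^{k_λ}
where k_λ is the size of the *largest* Jordan block for λ (equivalently, the smallest k with (A − λI)^k v = 0 for every generalised eigenvector v of λ).

  λ = -2: largest Jordan block has size 2, contributing (x + 2)^2

So m_A(x) = (x + 2)^2 = x^2 + 4*x + 4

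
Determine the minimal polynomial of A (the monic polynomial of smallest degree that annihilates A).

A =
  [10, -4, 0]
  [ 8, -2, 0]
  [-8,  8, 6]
x^2 - 8*x + 12

The characteristic polynomial is χ_A(x) = (x - 6)^2*(x - 2), so the eigenvalues are known. The minimal polynomial is
  m_A(x) = Π_λ (x − λ)^{k_λ}
where k_λ is the size of the *largest* Jordan block for λ (equivalently, the smallest k with (A − λI)^k v = 0 for every generalised eigenvector v of λ).

  λ = 2: largest Jordan block has size 1, contributing (x − 2)
  λ = 6: largest Jordan block has size 1, contributing (x − 6)

So m_A(x) = (x - 6)*(x - 2) = x^2 - 8*x + 12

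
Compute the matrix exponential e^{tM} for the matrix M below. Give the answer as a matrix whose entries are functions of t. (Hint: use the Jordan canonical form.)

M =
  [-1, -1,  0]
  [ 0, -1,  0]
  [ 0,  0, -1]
e^{tM} =
  [exp(-t), -t*exp(-t), 0]
  [0, exp(-t), 0]
  [0, 0, exp(-t)]

Strategy: write M = P · J · P⁻¹ where J is a Jordan canonical form, so e^{tM} = P · e^{tJ} · P⁻¹, and e^{tJ} can be computed block-by-block.

M has Jordan form
J =
  [-1,  1,  0]
  [ 0, -1,  0]
  [ 0,  0, -1]
(up to reordering of blocks).

Per-block formulas:
  For a 1×1 block at λ = -1: exp(t · [-1]) = [e^(-1t)].
  For a 2×2 Jordan block J_2(-1): exp(t · J_2(-1)) = e^(-1t)·(I + t·N), where N is the 2×2 nilpotent shift.

After assembling e^{tJ} and conjugating by P, we get:

e^{tM} =
  [exp(-t), -t*exp(-t), 0]
  [0, exp(-t), 0]
  [0, 0, exp(-t)]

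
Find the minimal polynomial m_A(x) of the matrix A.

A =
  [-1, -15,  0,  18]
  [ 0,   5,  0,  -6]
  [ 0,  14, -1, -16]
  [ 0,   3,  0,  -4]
x^3 - 3*x - 2

The characteristic polynomial is χ_A(x) = (x - 2)*(x + 1)^3, so the eigenvalues are known. The minimal polynomial is
  m_A(x) = Π_λ (x − λ)^{k_λ}
where k_λ is the size of the *largest* Jordan block for λ (equivalently, the smallest k with (A − λI)^k v = 0 for every generalised eigenvector v of λ).

  λ = -1: largest Jordan block has size 2, contributing (x + 1)^2
  λ = 2: largest Jordan block has size 1, contributing (x − 2)

So m_A(x) = (x - 2)*(x + 1)^2 = x^3 - 3*x - 2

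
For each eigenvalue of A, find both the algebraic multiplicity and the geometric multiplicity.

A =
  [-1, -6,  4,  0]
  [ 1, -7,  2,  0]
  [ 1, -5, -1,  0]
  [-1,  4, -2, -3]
λ = -3: alg = 4, geom = 2

Step 1 — factor the characteristic polynomial to read off the algebraic multiplicities:
  χ_A(x) = (x + 3)^4

Step 2 — compute geometric multiplicities via the rank-nullity identity g(λ) = n − rank(A − λI):
  rank(A − (-3)·I) = 2, so dim ker(A − (-3)·I) = n − 2 = 2

Summary:
  λ = -3: algebraic multiplicity = 4, geometric multiplicity = 2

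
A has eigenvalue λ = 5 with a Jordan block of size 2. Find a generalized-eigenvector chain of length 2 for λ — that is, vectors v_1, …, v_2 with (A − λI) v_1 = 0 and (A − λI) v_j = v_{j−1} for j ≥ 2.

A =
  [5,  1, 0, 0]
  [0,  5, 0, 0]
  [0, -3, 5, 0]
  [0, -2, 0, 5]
A Jordan chain for λ = 5 of length 2:
v_1 = (1, 0, -3, -2)ᵀ
v_2 = (0, 1, 0, 0)ᵀ

Let N = A − (5)·I. We want v_2 with N^2 v_2 = 0 but N^1 v_2 ≠ 0; then v_{j-1} := N · v_j for j = 2, …, 2.

Pick v_2 = (0, 1, 0, 0)ᵀ.
Then v_1 = N · v_2 = (1, 0, -3, -2)ᵀ.

Sanity check: (A − (5)·I) v_1 = (0, 0, 0, 0)ᵀ = 0. ✓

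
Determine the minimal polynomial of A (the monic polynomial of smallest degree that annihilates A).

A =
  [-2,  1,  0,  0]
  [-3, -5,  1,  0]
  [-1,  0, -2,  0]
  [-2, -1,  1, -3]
x^3 + 9*x^2 + 27*x + 27

The characteristic polynomial is χ_A(x) = (x + 3)^4, so the eigenvalues are known. The minimal polynomial is
  m_A(x) = Π_λ (x − λ)^{k_λ}
where k_λ is the size of the *largest* Jordan block for λ (equivalently, the smallest k with (A − λI)^k v = 0 for every generalised eigenvector v of λ).

  λ = -3: largest Jordan block has size 3, contributing (x + 3)^3

So m_A(x) = (x + 3)^3 = x^3 + 9*x^2 + 27*x + 27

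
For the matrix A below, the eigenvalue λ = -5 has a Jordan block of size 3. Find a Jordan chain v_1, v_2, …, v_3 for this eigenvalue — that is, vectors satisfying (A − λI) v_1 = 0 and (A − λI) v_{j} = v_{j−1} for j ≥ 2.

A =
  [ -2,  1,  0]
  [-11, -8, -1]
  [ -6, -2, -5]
A Jordan chain for λ = -5 of length 3:
v_1 = (-2, 6, 4)ᵀ
v_2 = (3, -11, -6)ᵀ
v_3 = (1, 0, 0)ᵀ

Let N = A − (-5)·I. We want v_3 with N^3 v_3 = 0 but N^2 v_3 ≠ 0; then v_{j-1} := N · v_j for j = 3, …, 2.

Pick v_3 = (1, 0, 0)ᵀ.
Then v_2 = N · v_3 = (3, -11, -6)ᵀ.
Then v_1 = N · v_2 = (-2, 6, 4)ᵀ.

Sanity check: (A − (-5)·I) v_1 = (0, 0, 0)ᵀ = 0. ✓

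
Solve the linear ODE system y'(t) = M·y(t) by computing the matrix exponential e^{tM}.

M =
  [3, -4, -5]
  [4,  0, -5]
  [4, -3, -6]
e^{tM} =
  [-10*t^2*exp(-t) + 4*t*exp(-t) + exp(-t), -5*t^2*exp(-t)/2 - 4*t*exp(-t), 25*t^2*exp(-t)/2 - 5*t*exp(-t)]
  [4*t*exp(-t), t*exp(-t) + exp(-t), -5*t*exp(-t)]
  [-8*t^2*exp(-t) + 4*t*exp(-t), -2*t^2*exp(-t) - 3*t*exp(-t), 10*t^2*exp(-t) - 5*t*exp(-t) + exp(-t)]

Strategy: write M = P · J · P⁻¹ where J is a Jordan canonical form, so e^{tM} = P · e^{tJ} · P⁻¹, and e^{tJ} can be computed block-by-block.

M has Jordan form
J =
  [-1,  1,  0]
  [ 0, -1,  1]
  [ 0,  0, -1]
(up to reordering of blocks).

Per-block formulas:
  For a 3×3 Jordan block J_3(-1): exp(t · J_3(-1)) = e^(-1t)·(I + t·N + (t^2/2)·N^2), where N is the 3×3 nilpotent shift.

After assembling e^{tJ} and conjugating by P, we get:

e^{tM} =
  [-10*t^2*exp(-t) + 4*t*exp(-t) + exp(-t), -5*t^2*exp(-t)/2 - 4*t*exp(-t), 25*t^2*exp(-t)/2 - 5*t*exp(-t)]
  [4*t*exp(-t), t*exp(-t) + exp(-t), -5*t*exp(-t)]
  [-8*t^2*exp(-t) + 4*t*exp(-t), -2*t^2*exp(-t) - 3*t*exp(-t), 10*t^2*exp(-t) - 5*t*exp(-t) + exp(-t)]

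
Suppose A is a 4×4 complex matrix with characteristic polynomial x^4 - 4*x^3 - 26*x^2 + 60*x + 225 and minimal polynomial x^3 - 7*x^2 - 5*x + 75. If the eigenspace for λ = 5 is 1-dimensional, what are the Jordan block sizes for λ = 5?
Block sizes for λ = 5: [2]

Step 1 — from the characteristic polynomial, algebraic multiplicity of λ = 5 is 2. From dim ker(A − (5)·I) = 1, there are exactly 1 Jordan blocks for λ = 5.
Step 2 — from the minimal polynomial, the factor (x − 5)^2 tells us the largest block for λ = 5 has size 2.
Step 3 — with total size 2, 1 blocks, and largest block 2, the block sizes (in nonincreasing order) are [2].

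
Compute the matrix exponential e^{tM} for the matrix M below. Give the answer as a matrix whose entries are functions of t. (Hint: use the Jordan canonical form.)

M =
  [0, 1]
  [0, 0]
e^{tM} =
  [1, t]
  [0, 1]

Strategy: write M = P · J · P⁻¹ where J is a Jordan canonical form, so e^{tM} = P · e^{tJ} · P⁻¹, and e^{tJ} can be computed block-by-block.

M has Jordan form
J =
  [0, 1]
  [0, 0]
(up to reordering of blocks).

Per-block formulas:
  For a 2×2 Jordan block J_2(0): exp(t · J_2(0)) = e^(0t)·(I + t·N), where N is the 2×2 nilpotent shift.

After assembling e^{tJ} and conjugating by P, we get:

e^{tM} =
  [1, t]
  [0, 1]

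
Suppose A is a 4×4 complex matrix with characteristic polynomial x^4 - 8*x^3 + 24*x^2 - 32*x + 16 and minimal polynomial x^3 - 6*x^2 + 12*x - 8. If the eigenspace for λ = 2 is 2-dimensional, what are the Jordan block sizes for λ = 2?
Block sizes for λ = 2: [3, 1]

Step 1 — from the characteristic polynomial, algebraic multiplicity of λ = 2 is 4. From dim ker(A − (2)·I) = 2, there are exactly 2 Jordan blocks for λ = 2.
Step 2 — from the minimal polynomial, the factor (x − 2)^3 tells us the largest block for λ = 2 has size 3.
Step 3 — with total size 4, 2 blocks, and largest block 3, the block sizes (in nonincreasing order) are [3, 1].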